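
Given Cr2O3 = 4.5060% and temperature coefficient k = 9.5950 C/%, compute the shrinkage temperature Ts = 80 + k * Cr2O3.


Formula: Ts = 80 + k * Cr2O3
Substituting: Ts = 80 + 9.5950 * 4.5060
Result: 123.2351 C


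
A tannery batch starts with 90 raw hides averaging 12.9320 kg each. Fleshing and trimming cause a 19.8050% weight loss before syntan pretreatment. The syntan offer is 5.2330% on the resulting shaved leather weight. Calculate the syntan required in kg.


Total_raw = N * avg_wt = 90 * 12.9320 = 1163.8800 kg
Substrate = Total_raw * (1 - loss/100) = 1163.8800 * (1 - 19.8050/100) = 933.3736 kg
Syntan = Substrate * pct / 100 = 933.3736 * 5.2330 / 100 = 48.8434 kg


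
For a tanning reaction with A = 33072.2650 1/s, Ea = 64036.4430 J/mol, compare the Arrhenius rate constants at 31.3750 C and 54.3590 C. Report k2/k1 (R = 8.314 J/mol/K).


T1 = 31.3750 + 273.15 = 304.5250 K; T2 = 54.3590 + 273.15 = 327.5090 K
k1 = A * exp(-Ea/(R*T1)) = 33072.2650 * exp(-64036.4430/(8.314*304.5250)) = 3.4277e-07 1/s
k2 = A * exp(-Ea/(R*T2)) = 33072.2650 * exp(-64036.4430/(8.314*327.5090)) = 2.0225e-06 1/s
k2/k1 = 2.0225e-06 / 3.4277e-07 = 5.9002


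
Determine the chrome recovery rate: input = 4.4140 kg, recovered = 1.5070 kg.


Formula: Recovery = recovered / input * 100
Substituting: Recovery = 1.5070 / 4.4140 * 100
Result: 34.1414 %


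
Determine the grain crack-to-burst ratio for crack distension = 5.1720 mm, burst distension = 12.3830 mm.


Formula: Ratio = crack / burst
Substituting: Ratio = 5.1720 / 12.3830
Result: 0.4177


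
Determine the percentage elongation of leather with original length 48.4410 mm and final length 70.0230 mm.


Formula: Elongation = (Lf - L0) / L0 * 100
Substituting: Elongation = (70.0230 - 48.4410) / 48.4410 * 100
Result: 44.5532 %


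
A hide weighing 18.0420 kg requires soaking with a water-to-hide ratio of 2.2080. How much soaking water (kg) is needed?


Formula: Water = hide_weight * ratio
Substituting: Water = 18.0420 * 2.2080
Result: 39.8367 kg


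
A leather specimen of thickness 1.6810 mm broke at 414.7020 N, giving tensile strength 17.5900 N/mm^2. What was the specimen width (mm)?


Formula: w = F / (TS * t)
Substituting: w = 414.7020 / (17.5900 * 1.6810)
Result: 14.0250 mm


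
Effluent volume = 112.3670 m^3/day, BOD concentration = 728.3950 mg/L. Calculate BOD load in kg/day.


Formula: BOD_load = volume * conc / 1000
Substituting: BOD_load = 112.3670 * 728.3950 / 1000
Result: 81.8476 kg/day


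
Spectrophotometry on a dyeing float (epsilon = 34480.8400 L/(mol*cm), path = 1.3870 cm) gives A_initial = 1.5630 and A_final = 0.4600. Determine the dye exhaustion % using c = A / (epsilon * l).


c_initial = A_i / (epsilon * l) = 1.5630 / (34480.8400 * 1.3870) = 3.2682e-05 mol/L
c_final = A_f / (epsilon * l) = 0.4600 / (34480.8400 * 1.3870) = 9.6184e-06 mol/L
Exhaustion = (c_initial - c_final) / c_initial * 100 = (3.2682e-05 - 9.6184e-06) / 3.2682e-05 * 100 = 70.5694 %


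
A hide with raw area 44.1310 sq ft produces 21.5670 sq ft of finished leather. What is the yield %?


Formula: Yield = finished / raw * 100
Substituting: Yield = 21.5670 / 44.1310 * 100
Result: 48.8704 %


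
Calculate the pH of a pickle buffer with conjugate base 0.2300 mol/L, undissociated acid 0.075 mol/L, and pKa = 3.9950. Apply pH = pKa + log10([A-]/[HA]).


ratio = [A-] / [HA] = 0.2300 / 0.075 = 3.0667
log10(ratio) = 0.4867
pH = pKa + log10(ratio) = 3.9950 + 0.4867 = 4.4817


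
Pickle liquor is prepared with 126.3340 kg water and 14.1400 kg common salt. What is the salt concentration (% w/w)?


Formula: Conc = salt / (water + salt) * 100
Substituting: Conc = 14.1400 / (126.3340 + 14.1400) * 100
Result: 10.0659 %


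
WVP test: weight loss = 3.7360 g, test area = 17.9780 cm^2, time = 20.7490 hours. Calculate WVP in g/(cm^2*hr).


Formula: WVP = loss / (area * time)
Substituting: WVP = 3.7360 / (17.9780 * 20.7490)
Result: 0.0100154 g/(cm^2*hr)


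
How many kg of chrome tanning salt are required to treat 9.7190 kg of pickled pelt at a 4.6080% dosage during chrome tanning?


Formula: Chrome = substrate * pct / 100
Substituting: Chrome = 9.7190 * 4.6080 / 100
Result: 0.4479 kg


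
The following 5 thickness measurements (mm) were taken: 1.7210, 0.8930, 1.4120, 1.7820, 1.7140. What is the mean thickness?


Formula: Average = sum / n
Substituting: Average = 7.5220 / 5
Result: 1.5044 mm


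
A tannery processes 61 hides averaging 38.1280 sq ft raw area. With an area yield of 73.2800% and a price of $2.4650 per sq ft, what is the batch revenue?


Raw_total = N * avg_area = 61 * 38.1280 = 2325.8080 sq ft
Finished = Raw_total * yield / 100 = 2325.8080 * 73.2800 / 100 = 1704.3521 sq ft
Value = Finished * price = 1704.3521 * 2.4650 = 4201.2279 $


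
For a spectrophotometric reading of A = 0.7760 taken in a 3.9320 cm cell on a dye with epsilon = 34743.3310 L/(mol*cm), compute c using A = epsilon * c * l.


Formula: c = A / (epsilon * l)
Substituting: c = 0.7760 / (34743.3310 * 3.9320)
Result: 5.6804e-06 mol/L


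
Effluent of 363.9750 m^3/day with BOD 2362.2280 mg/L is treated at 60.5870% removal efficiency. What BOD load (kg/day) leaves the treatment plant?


Load_in = volume * conc / 1000 = 363.9750 * 2362.2280 / 1000 = 859.7919 kg/day
Removed = Load_in * eff / 100 = 859.7919 * 60.5870 / 100 = 520.9221 kg/day
Load_out = Load_in - Removed = 859.7919 - 520.9221 = 338.8698 kg/day


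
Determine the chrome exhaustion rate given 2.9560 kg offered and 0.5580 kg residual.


Formula: Uptake = (offered - residual) / offered * 100
Substituting: Uptake = (2.9560 - 0.5580) / 2.9560 * 100
Result: 81.1231 %


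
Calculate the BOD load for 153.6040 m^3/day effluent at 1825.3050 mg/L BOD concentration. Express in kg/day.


Formula: BOD_load = volume * conc / 1000
Substituting: BOD_load = 153.6040 * 1825.3050 / 1000
Result: 280.3741 kg/day


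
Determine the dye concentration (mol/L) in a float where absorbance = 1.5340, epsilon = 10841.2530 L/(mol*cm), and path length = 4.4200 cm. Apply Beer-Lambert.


Formula: c = A / (epsilon * l)
Substituting: c = 1.5340 / (10841.2530 * 4.4200)
Result: 3.2013e-05 mol/L


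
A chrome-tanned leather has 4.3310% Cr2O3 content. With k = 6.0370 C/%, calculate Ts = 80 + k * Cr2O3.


Formula: Ts = 80 + k * Cr2O3
Substituting: Ts = 80 + 6.0370 * 4.3310
Result: 106.1462 C


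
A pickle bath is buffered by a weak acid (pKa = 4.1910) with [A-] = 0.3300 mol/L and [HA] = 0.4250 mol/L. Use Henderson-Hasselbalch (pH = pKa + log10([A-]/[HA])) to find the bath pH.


ratio = [A-] / [HA] = 0.3300 / 0.4250 = 0.7765
log10(ratio) = -0.1099
pH = pKa + log10(ratio) = 4.1910 - 0.1099 = 4.0811


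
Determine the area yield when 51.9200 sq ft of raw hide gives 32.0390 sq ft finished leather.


Formula: Yield = finished / raw * 100
Substituting: Yield = 32.0390 / 51.9200 * 100
Result: 61.7084 %


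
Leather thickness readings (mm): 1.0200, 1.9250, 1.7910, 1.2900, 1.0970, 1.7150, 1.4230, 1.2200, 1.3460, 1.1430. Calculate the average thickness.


Formula: Average = sum / n
Substituting: Average = 13.9700 / 10
Result: 1.3970 mm


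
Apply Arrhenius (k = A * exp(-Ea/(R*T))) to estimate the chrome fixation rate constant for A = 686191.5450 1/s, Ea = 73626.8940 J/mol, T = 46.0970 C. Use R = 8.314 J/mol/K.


T_K = T_C + 273.15 = 46.0970 + 273.15 = 319.2470 K
exponent = -Ea / (R * T_K) = -73626.8940 / (8.314 * 319.2470) = -27.7396
k = A * exp(exponent) = 686191.5450 * exp(-27.7396) = 6.1561e-07 1/s


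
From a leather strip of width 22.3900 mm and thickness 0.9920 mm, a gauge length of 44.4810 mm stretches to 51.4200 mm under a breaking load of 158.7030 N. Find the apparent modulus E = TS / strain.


TS = F / (w * t) = 158.7030 / (22.3900 * 0.9920) = 7.1453 N/mm^2
strain = (Lf - L0) / L0 = (51.4200 - 44.4810) / 44.4810 = 0.1560
E = TS / strain = 7.1453 / 0.1560 = 45.8033 N/mm^2


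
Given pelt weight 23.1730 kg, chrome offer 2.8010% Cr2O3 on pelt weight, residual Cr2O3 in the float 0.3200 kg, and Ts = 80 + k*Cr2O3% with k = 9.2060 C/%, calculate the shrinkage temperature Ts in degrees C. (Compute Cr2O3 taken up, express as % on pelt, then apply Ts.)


Offered = pelt * offer_pct / 100 = 23.1730 * 2.8010 / 100 = 0.6491 kg
Uptake = offered - residual = 0.6491 - 0.3200 = 0.3291 kg
Cr2O3% on pelt = uptake / pelt * 100 = 0.3291 / 23.1730 * 100 = 1.4201 %
Ts = 80 + k * Cr2O3% = 80 + 9.2060 * 1.4201 = 93.0733 C


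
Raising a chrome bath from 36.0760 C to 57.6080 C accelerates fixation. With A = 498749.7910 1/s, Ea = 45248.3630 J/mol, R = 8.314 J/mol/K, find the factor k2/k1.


T1 = 36.0760 + 273.15 = 309.2260 K; T2 = 57.6080 + 273.15 = 330.7580 K
k1 = A * exp(-Ea/(R*T1)) = 498749.7910 * exp(-45248.3630/(8.314*309.2260)) = 0.0113299 1/s
k2 = A * exp(-Ea/(R*T2)) = 498749.7910 * exp(-45248.3630/(8.314*330.7580)) = 0.0356304 1/s
k2/k1 = 0.0356304 / 0.0113299 = 3.1448


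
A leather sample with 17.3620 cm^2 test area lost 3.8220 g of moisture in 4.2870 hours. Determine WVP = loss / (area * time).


Formula: WVP = loss / (area * time)
Substituting: WVP = 3.8220 / (17.3620 * 4.2870)
Result: 0.0513496 g/(cm^2*hr)


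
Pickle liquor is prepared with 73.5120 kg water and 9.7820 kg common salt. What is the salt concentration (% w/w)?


Formula: Conc = salt / (water + salt) * 100
Substituting: Conc = 9.7820 / (73.5120 + 9.7820) * 100
Result: 11.7439 %


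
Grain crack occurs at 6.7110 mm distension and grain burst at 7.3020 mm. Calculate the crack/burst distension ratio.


Formula: Ratio = crack / burst
Substituting: Ratio = 6.7110 / 7.3020
Result: 0.9191


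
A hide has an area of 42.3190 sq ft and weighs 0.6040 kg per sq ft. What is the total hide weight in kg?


Formula: Weight = area * weight_per_sqft
Substituting: Weight = 42.3190 * 0.6040
Result: 25.5607 kg


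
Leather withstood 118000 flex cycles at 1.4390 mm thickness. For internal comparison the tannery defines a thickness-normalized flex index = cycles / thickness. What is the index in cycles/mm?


Formula: Index = cycles / thickness
Substituting: Index = 118000 / 1.4390
Result: 82001.3899 cycles/mm


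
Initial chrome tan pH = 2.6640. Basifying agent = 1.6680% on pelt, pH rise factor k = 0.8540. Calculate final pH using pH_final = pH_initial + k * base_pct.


Formula: pH_final = pH_initial + k * base_pct
Substituting: pH_final = 2.6640 + 0.8540 * 1.6680
Result: 4.0885


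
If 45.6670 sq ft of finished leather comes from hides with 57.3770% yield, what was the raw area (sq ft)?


Formula: raw = finished * 100 / yield
Substituting: raw = 45.6670 * 100 / 57.3770
Result: 79.5911 sq ft


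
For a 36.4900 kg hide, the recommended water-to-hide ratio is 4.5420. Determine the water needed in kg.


Formula: Water = hide_weight * ratio
Substituting: Water = 36.4900 * 4.5420
Result: 165.7376 kg


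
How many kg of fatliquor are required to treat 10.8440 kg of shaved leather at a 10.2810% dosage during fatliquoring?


Formula: Fat = substrate * pct / 100
Substituting: Fat = 10.8440 * 10.2810 / 100
Result: 1.1149 kg


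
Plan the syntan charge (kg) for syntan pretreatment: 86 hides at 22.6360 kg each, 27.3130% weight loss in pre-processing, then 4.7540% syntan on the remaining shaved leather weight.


Total_raw = N * avg_wt = 86 * 22.6360 = 1946.6960 kg
Substrate = Total_raw * (1 - loss/100) = 1946.6960 * (1 - 27.3130/100) = 1414.9949 kg
Syntan = Substrate * pct / 100 = 1414.9949 * 4.7540 / 100 = 67.2689 kg


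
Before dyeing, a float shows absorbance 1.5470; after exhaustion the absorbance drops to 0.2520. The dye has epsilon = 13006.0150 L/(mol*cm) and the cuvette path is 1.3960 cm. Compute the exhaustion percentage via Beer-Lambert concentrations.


c_initial = A_i / (epsilon * l) = 1.5470 / (13006.0150 * 1.3960) = 8.5204e-05 mol/L
c_final = A_f / (epsilon * l) = 0.2520 / (13006.0150 * 1.3960) = 1.3879e-05 mol/L
Exhaustion = (c_initial - c_final) / c_initial * 100 = (8.5204e-05 - 1.3879e-05) / 8.5204e-05 * 100 = 83.7104 %


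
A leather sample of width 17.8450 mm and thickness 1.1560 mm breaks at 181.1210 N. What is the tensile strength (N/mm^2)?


Formula: TS = force / (width * thickness)
Substituting: TS = 181.1210 / (17.8450 * 1.1560)
Result: 8.7800 N/mm^2


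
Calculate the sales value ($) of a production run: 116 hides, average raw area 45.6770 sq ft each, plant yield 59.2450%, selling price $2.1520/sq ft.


Raw_total = N * avg_area = 116 * 45.6770 = 5298.5320 sq ft
Finished = Raw_total * yield / 100 = 5298.5320 * 59.2450 / 100 = 3139.1153 sq ft
Value = Finished * price = 3139.1153 * 2.1520 = 6755.3761 $


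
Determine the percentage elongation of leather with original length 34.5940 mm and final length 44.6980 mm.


Formula: Elongation = (Lf - L0) / L0 * 100
Substituting: Elongation = (44.6980 - 34.5940) / 34.5940 * 100
Result: 29.2074 %


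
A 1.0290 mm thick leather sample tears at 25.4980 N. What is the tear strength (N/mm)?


Formula: Tear strength = force / thickness
Substituting: Tear strength = 25.4980 / 1.0290
Result: 24.7794 N/mm


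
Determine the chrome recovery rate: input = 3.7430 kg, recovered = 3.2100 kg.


Formula: Recovery = recovered / input * 100
Substituting: Recovery = 3.2100 / 3.7430 * 100
Result: 85.7601 %


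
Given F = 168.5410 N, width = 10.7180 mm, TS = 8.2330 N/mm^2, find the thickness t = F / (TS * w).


Formula: t = F / (TS * w)
Substituting: t = 168.5410 / (8.2330 * 10.7180)
Result: 1.9100 mm


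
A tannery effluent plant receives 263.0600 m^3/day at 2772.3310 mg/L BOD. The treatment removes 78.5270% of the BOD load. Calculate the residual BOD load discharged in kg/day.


Load_in = volume * conc / 1000 = 263.0600 * 2772.3310 / 1000 = 729.2894 kg/day
Removed = Load_in * eff / 100 = 729.2894 * 78.5270 / 100 = 572.6891 kg/day
Load_out = Load_in - Removed = 729.2894 - 572.6891 = 156.6003 kg/day


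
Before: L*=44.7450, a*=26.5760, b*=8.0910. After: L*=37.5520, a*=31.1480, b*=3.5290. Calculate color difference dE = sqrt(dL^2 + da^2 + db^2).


dL = -7.1930, da = 4.5720, db = -4.5620
dE = sqrt((-7.1930)^2 + 4.5720^2 + (-4.5620)^2) = 9.6672


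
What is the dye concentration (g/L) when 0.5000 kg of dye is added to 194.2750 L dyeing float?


Formula: Conc = dye_mass(kg) / volume(L) * 1000
Substituting: Conc = 0.5000 / 194.2750 * 1000
Result: 2.5737 g/L


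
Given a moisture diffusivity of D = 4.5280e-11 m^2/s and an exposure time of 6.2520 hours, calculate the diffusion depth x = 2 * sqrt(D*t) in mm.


t = 6.2520 hr * 3600 = 22507.2000 s
D * t = 4.5280e-11 * 22507.2000 = 1.0191e-06
x = 2 * sqrt(D*t) = 2 * sqrt(1.0191e-06) = 0.00201904 m = 2.0190 mm


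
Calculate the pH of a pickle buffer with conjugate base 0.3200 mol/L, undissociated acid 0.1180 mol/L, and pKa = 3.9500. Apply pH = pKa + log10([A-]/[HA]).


ratio = [A-] / [HA] = 0.3200 / 0.1180 = 2.7119
log10(ratio) = 0.4333
pH = pKa + log10(ratio) = 3.9500 + 0.4333 = 4.3833


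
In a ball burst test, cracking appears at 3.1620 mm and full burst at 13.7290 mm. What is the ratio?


Formula: Ratio = crack / burst
Substituting: Ratio = 3.1620 / 13.7290
Result: 0.2303


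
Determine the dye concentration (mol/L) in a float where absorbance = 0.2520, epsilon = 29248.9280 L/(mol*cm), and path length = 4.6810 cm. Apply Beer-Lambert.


Formula: c = A / (epsilon * l)
Substituting: c = 0.2520 / (29248.9280 * 4.6810)
Result: 1.8406e-06 mol/L


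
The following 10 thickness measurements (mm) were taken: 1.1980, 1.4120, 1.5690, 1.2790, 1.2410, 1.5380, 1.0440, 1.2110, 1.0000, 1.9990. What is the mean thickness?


Formula: Average = sum / n
Substituting: Average = 13.4910 / 10
Result: 1.3491 mm


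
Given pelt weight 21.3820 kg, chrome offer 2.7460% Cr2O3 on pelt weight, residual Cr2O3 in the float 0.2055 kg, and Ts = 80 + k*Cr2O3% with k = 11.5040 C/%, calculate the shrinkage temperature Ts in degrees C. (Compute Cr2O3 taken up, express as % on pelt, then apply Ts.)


Offered = pelt * offer_pct / 100 = 21.3820 * 2.7460 / 100 = 0.5871 kg
Uptake = offered - residual = 0.5871 - 0.2055 = 0.3816 kg
Cr2O3% on pelt = uptake / pelt * 100 = 0.3816 / 21.3820 * 100 = 1.7849 %
Ts = 80 + k * Cr2O3% = 80 + 11.5040 * 1.7849 = 100.5336 C


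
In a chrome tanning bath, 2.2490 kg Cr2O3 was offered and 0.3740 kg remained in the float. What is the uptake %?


Formula: Uptake = (offered - residual) / offered * 100
Substituting: Uptake = (2.2490 - 0.3740) / 2.2490 * 100
Result: 83.3704 %


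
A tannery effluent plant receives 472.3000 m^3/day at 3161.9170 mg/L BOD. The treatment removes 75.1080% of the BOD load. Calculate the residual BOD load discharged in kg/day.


Load_in = volume * conc / 1000 = 472.3000 * 3161.9170 / 1000 = 1493.3734 kg/day
Removed = Load_in * eff / 100 = 1493.3734 * 75.1080 / 100 = 1121.6429 kg/day
Load_out = Load_in - Removed = 1493.3734 - 1121.6429 = 371.7305 kg/day


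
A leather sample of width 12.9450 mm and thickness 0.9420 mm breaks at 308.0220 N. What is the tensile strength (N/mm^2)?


Formula: TS = force / (width * thickness)
Substituting: TS = 308.0220 / (12.9450 * 0.9420)
Result: 25.2597 N/mm^2


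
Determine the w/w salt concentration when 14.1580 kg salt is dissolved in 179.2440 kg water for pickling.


Formula: Conc = salt / (water + salt) * 100
Substituting: Conc = 14.1580 / (179.2440 + 14.1580) * 100
Result: 7.3205 %


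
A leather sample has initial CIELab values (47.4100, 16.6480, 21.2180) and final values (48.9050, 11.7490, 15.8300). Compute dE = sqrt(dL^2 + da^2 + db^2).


dL = 1.4950, da = -4.8990, db = -5.3880
dE = sqrt(1.4950^2 + (-4.8990)^2 + (-5.3880)^2) = 7.4341


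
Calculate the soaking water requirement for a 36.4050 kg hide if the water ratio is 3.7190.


Formula: Water = hide_weight * ratio
Substituting: Water = 36.4050 * 3.7190
Result: 135.3902 kg


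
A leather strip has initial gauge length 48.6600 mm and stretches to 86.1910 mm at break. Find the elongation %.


Formula: Elongation = (Lf - L0) / L0 * 100
Substituting: Elongation = (86.1910 - 48.6600) / 48.6600 * 100
Result: 77.1291 %


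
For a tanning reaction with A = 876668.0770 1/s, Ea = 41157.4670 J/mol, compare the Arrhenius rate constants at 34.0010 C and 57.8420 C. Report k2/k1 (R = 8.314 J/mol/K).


T1 = 34.0010 + 273.15 = 307.1510 K; T2 = 57.8420 + 273.15 = 330.9920 K
k1 = A * exp(-Ea/(R*T1)) = 876668.0770 * exp(-41157.4670/(8.314*307.1510)) = 0.0877548 1/s
k2 = A * exp(-Ea/(R*T2)) = 876668.0770 * exp(-41157.4670/(8.314*330.9920)) = 0.2802 1/s
k2/k1 = 0.2802 / 0.0877548 = 3.1928


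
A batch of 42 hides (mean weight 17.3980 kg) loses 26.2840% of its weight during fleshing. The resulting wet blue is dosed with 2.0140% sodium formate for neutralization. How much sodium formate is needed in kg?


Total_raw = N * avg_wt = 42 * 17.3980 = 730.7160 kg
Substrate = Total_raw * (1 - loss/100) = 730.7160 * (1 - 26.2840/100) = 538.6546 kg
Neutralizer = Substrate * pct / 100 = 538.6546 * 2.0140 / 100 = 10.8485 kg


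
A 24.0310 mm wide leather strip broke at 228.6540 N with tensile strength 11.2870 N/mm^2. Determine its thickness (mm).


Formula: t = F / (TS * w)
Substituting: t = 228.6540 / (11.2870 * 24.0310)
Result: 0.8430 mm


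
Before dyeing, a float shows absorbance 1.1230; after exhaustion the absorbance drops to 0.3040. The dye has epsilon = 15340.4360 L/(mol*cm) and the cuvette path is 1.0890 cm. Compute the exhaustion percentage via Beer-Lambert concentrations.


c_initial = A_i / (epsilon * l) = 1.1230 / (15340.4360 * 1.0890) = 6.7222e-05 mol/L
c_final = A_f / (epsilon * l) = 0.3040 / (15340.4360 * 1.0890) = 1.8197e-05 mol/L
Exhaustion = (c_initial - c_final) / c_initial * 100 = (6.7222e-05 - 1.8197e-05) / 6.7222e-05 * 100 = 72.9297 %


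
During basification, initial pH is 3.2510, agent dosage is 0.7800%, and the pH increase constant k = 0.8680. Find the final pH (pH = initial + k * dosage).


Formula: pH_final = pH_initial + k * base_pct
Substituting: pH_final = 3.2510 + 0.8680 * 0.7800
Result: 3.9280


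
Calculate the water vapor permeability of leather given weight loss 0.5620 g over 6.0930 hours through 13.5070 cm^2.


Formula: WVP = loss / (area * time)
Substituting: WVP = 0.5620 / (13.5070 * 6.0930)
Result: 0.00682883 g/(cm^2*hr)


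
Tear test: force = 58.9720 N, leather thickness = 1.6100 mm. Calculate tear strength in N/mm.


Formula: Tear strength = force / thickness
Substituting: Tear strength = 58.9720 / 1.6100
Result: 36.6286 N/mm


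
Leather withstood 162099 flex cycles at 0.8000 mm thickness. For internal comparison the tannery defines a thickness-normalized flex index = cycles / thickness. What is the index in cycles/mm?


Formula: Index = cycles / thickness
Substituting: Index = 162099 / 0.8000
Result: 202623.7500 cycles/mm


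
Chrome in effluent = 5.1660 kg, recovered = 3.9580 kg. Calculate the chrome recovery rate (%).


Formula: Recovery = recovered / input * 100
Substituting: Recovery = 3.9580 / 5.1660 * 100
Result: 76.6163 %


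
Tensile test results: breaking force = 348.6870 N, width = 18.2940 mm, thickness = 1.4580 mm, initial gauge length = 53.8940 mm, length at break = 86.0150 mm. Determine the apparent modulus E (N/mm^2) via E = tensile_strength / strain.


TS = F / (w * t) = 348.6870 / (18.2940 * 1.4580) = 13.0728 N/mm^2
strain = (Lf - L0) / L0 = (86.0150 - 53.8940) / 53.8940 = 0.5960
E = TS / strain = 13.0728 / 0.5960 = 21.9342 N/mm^2


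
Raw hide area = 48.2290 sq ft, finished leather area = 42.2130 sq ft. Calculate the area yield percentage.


Formula: Yield = finished / raw * 100
Substituting: Yield = 42.2130 / 48.2290 * 100
Result: 87.5262 %


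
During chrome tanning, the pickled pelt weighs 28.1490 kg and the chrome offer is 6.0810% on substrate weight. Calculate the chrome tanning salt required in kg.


Formula: Chrome = substrate * pct / 100
Substituting: Chrome = 28.1490 * 6.0810 / 100
Result: 1.7117 kg


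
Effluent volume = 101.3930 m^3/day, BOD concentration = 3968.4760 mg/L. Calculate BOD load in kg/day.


Formula: BOD_load = volume * conc / 1000
Substituting: BOD_load = 101.3930 * 3968.4760 / 1000
Result: 402.3757 kg/day


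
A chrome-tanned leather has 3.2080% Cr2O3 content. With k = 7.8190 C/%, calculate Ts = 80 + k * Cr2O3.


Formula: Ts = 80 + k * Cr2O3
Substituting: Ts = 80 + 7.8190 * 3.2080
Result: 105.0834 C


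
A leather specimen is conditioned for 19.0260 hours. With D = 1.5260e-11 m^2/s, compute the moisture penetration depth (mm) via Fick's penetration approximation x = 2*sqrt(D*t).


t = 19.0260 hr * 3600 = 68493.6000 s
D * t = 1.5260e-11 * 68493.6000 = 1.0452e-06
x = 2 * sqrt(D*t) = 2 * sqrt(1.0452e-06) = 0.00204471 m = 2.0447 mm


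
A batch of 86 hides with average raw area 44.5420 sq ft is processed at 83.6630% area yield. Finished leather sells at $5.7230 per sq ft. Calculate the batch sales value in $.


Raw_total = N * avg_area = 86 * 44.5420 = 3830.6120 sq ft
Finished = Raw_total * yield / 100 = 3830.6120 * 83.6630 / 100 = 3204.8049 sq ft
Value = Finished * price = 3204.8049 * 5.7230 = 18341.0985 $


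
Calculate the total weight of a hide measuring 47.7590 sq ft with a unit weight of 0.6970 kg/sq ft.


Formula: Weight = area * weight_per_sqft
Substituting: Weight = 47.7590 * 0.6970
Result: 33.2880 kg


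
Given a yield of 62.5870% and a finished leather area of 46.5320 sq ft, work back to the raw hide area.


Formula: raw = finished * 100 / yield
Substituting: raw = 46.5320 * 100 / 62.5870
Result: 74.3477 sq ft


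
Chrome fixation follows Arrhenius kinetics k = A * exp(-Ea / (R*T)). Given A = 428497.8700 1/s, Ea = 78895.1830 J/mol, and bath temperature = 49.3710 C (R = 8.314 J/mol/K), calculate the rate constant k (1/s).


T_K = T_C + 273.15 = 49.3710 + 273.15 = 322.5210 K
exponent = -Ea / (R * T_K) = -78895.1830 / (8.314 * 322.5210) = -29.4227
k = A * exp(exponent) = 428497.8700 * exp(-29.4227) = 7.1422e-08 1/s


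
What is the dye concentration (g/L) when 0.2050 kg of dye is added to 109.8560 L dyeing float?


Formula: Conc = dye_mass(kg) / volume(L) * 1000
Substituting: Conc = 0.2050 / 109.8560 * 1000
Result: 1.8661 g/L


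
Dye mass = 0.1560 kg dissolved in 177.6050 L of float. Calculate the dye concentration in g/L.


Formula: Conc = dye_mass(kg) / volume(L) * 1000
Substituting: Conc = 0.1560 / 177.6050 * 1000
Result: 0.8784 g/L


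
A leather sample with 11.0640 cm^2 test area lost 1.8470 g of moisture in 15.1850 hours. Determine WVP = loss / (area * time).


Formula: WVP = loss / (area * time)
Substituting: WVP = 1.8470 / (11.0640 * 15.1850)
Result: 0.0109936 g/(cm^2*hr)


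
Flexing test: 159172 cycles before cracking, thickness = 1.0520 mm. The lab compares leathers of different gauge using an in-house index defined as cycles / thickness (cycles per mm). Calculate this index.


Formula: Index = cycles / thickness
Substituting: Index = 159172 / 1.0520
Result: 151304.1825 cycles/mm


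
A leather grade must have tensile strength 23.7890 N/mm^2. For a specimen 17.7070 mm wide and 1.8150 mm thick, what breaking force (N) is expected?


Formula: F = TS * w * t
Substituting: F = 23.7890 * 17.7070 * 1.8150
Result: 764.5358 N


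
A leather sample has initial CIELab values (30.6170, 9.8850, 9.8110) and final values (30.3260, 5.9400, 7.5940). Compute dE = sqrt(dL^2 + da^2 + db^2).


dL = -0.2910, da = -3.9450, db = -2.2170
dE = sqrt((-0.2910)^2 + (-3.9450)^2 + (-2.2170)^2) = 4.5346


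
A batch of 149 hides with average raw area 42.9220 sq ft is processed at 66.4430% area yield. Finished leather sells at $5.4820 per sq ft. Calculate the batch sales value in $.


Raw_total = N * avg_area = 149 * 42.9220 = 6395.3780 sq ft
Finished = Raw_total * yield / 100 = 6395.3780 * 66.4430 / 100 = 4249.2810 sq ft
Value = Finished * price = 4249.2810 * 5.4820 = 23294.5585 $


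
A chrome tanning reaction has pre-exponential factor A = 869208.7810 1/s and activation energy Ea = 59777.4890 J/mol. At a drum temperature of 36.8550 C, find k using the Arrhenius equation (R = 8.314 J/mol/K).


T_K = T_C + 273.15 = 36.8550 + 273.15 = 310.0050 K
exponent = -Ea / (R * T_K) = -59777.4890 / (8.314 * 310.0050) = -23.1931
k = A * exp(exponent) = 869208.7810 * exp(-23.1931) = 7.3534e-05 1/s


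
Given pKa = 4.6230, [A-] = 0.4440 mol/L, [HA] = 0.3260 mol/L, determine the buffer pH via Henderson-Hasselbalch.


ratio = [A-] / [HA] = 0.4440 / 0.3260 = 1.3620
log10(ratio) = 0.1342
pH = pKa + log10(ratio) = 4.6230 + 0.1342 = 4.7572


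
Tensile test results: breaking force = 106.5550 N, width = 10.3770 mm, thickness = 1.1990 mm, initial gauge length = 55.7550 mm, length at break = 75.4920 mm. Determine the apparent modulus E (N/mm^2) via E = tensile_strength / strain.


TS = F / (w * t) = 106.5550 / (10.3770 * 1.1990) = 8.5641 N/mm^2
strain = (Lf - L0) / L0 = (75.4920 - 55.7550) / 55.7550 = 0.3540
E = TS / strain = 8.5641 / 0.3540 = 24.1928 N/mm^2


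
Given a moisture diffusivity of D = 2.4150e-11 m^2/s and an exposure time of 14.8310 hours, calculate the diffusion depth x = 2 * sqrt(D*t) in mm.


t = 14.8310 hr * 3600 = 53391.6000 s
D * t = 2.4150e-11 * 53391.6000 = 1.2894e-06
x = 2 * sqrt(D*t) = 2 * sqrt(1.2894e-06) = 0.00227104 m = 2.2710 mm


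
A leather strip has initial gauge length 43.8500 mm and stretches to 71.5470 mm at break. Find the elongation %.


Formula: Elongation = (Lf - L0) / L0 * 100
Substituting: Elongation = (71.5470 - 43.8500) / 43.8500 * 100
Result: 63.1631 %


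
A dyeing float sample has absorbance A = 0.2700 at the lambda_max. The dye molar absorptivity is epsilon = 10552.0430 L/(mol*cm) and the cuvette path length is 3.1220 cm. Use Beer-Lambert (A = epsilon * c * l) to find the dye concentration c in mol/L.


Formula: c = A / (epsilon * l)
Substituting: c = 0.2700 / (10552.0430 * 3.1220)
Result: 8.1959e-06 mol/L


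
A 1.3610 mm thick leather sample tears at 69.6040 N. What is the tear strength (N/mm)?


Formula: Tear strength = force / thickness
Substituting: Tear strength = 69.6040 / 1.3610
Result: 51.1418 N/mm


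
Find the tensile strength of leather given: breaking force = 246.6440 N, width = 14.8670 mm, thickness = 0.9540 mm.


Formula: TS = force / (width * thickness)
Substituting: TS = 246.6440 / (14.8670 * 0.9540)
Result: 17.3900 N/mm^2


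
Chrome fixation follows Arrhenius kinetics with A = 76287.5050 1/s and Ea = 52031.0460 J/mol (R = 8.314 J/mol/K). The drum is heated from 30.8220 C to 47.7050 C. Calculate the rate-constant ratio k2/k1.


T1 = 30.8220 + 273.15 = 303.9720 K; T2 = 47.7050 + 273.15 = 320.8550 K
k1 = A * exp(-Ea/(R*T1)) = 76287.5050 * exp(-52031.0460/(8.314*303.9720)) = 8.7317e-05 1/s
k2 = A * exp(-Ea/(R*T2)) = 76287.5050 * exp(-52031.0460/(8.314*320.8550)) = 2.5798e-04 1/s
k2/k1 = 2.5798e-04 / 8.7317e-05 = 2.9545


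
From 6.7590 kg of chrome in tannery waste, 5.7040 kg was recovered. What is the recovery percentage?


Formula: Recovery = recovered / input * 100
Substituting: Recovery = 5.7040 / 6.7590 * 100
Result: 84.3912 %


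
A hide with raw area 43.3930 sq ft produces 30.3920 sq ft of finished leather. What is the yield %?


Formula: Yield = finished / raw * 100
Substituting: Yield = 30.3920 / 43.3930 * 100
Result: 70.0389 %


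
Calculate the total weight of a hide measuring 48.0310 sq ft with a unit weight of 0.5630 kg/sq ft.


Formula: Weight = area * weight_per_sqft
Substituting: Weight = 48.0310 * 0.5630
Result: 27.0415 kg


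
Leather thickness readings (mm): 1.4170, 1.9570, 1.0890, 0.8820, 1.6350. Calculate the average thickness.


Formula: Average = sum / n
Substituting: Average = 6.9800 / 5
Result: 1.3960 mm


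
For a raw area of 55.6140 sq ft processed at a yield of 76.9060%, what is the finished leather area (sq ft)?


Formula: finished = raw * yield / 100
Substituting: finished = 55.6140 * 76.9060 / 100
Result: 42.7705 sq ft


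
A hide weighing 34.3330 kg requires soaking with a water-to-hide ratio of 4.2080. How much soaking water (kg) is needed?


Formula: Water = hide_weight * ratio
Substituting: Water = 34.3330 * 4.2080
Result: 144.4733 kg


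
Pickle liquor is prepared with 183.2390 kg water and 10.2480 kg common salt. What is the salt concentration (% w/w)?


Formula: Conc = salt / (water + salt) * 100
Substituting: Conc = 10.2480 / (183.2390 + 10.2480) * 100
Result: 5.2965 %


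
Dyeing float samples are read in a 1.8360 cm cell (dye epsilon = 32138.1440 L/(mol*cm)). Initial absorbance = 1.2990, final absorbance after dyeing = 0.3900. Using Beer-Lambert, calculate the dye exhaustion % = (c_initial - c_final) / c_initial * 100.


c_initial = A_i / (epsilon * l) = 1.2990 / (32138.1440 * 1.8360) = 2.2015e-05 mol/L
c_final = A_f / (epsilon * l) = 0.3900 / (32138.1440 * 1.8360) = 6.6095e-06 mol/L
Exhaustion = (c_initial - c_final) / c_initial * 100 = (2.2015e-05 - 6.6095e-06) / 2.2015e-05 * 100 = 69.9769 %


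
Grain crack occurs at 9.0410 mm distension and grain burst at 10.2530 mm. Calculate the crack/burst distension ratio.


Formula: Ratio = crack / burst
Substituting: Ratio = 9.0410 / 10.2530
Result: 0.8818


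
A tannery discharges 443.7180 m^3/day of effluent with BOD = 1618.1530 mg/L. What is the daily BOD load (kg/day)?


Formula: BOD_load = volume * conc / 1000
Substituting: BOD_load = 443.7180 * 1618.1530 / 1000
Result: 718.0036 kg/day


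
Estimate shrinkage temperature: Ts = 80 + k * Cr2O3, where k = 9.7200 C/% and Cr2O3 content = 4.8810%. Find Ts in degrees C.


Formula: Ts = 80 + k * Cr2O3
Substituting: Ts = 80 + 9.7200 * 4.8810
Result: 127.4433 C


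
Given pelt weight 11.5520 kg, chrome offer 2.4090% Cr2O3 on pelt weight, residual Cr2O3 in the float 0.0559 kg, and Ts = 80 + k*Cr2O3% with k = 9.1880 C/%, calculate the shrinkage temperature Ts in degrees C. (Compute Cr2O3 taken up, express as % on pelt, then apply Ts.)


Offered = pelt * offer_pct / 100 = 11.5520 * 2.4090 / 100 = 0.2783 kg
Uptake = offered - residual = 0.2783 - 0.0559 = 0.2224 kg
Cr2O3% on pelt = uptake / pelt * 100 = 0.2224 / 11.5520 * 100 = 1.9251 %
Ts = 80 + k * Cr2O3% = 80 + 9.1880 * 1.9251 = 97.6878 C


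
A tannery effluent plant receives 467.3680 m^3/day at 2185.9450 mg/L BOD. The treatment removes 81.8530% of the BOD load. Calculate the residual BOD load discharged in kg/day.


Load_in = volume * conc / 1000 = 467.3680 * 2185.9450 / 1000 = 1021.6407 kg/day
Removed = Load_in * eff / 100 = 1021.6407 * 81.8530 / 100 = 836.2436 kg/day
Load_out = Load_in - Removed = 1021.6407 - 836.2436 = 185.3971 kg/day


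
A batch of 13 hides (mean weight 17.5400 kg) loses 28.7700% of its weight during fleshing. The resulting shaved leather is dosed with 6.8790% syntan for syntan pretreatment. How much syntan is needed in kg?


Total_raw = N * avg_wt = 13 * 17.5400 = 228.0200 kg
Substrate = Total_raw * (1 - loss/100) = 228.0200 * (1 - 28.7700/100) = 162.4186 kg
Syntan = Substrate * pct / 100 = 162.4186 * 6.8790 / 100 = 11.1728 kg


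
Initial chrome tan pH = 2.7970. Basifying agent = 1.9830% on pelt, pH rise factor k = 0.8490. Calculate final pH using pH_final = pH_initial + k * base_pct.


Formula: pH_final = pH_initial + k * base_pct
Substituting: pH_final = 2.7970 + 0.8490 * 1.9830
Result: 4.4806


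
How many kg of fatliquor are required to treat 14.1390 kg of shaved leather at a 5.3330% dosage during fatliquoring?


Formula: Fat = substrate * pct / 100
Substituting: Fat = 14.1390 * 5.3330 / 100
Result: 0.7540 kg


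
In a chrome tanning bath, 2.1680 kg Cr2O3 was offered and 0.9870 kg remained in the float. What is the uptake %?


Formula: Uptake = (offered - residual) / offered * 100
Substituting: Uptake = (2.1680 - 0.9870) / 2.1680 * 100
Result: 54.4742 %


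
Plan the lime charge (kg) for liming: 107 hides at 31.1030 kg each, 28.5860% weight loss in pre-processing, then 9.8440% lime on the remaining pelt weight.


Total_raw = N * avg_wt = 107 * 31.1030 = 3328.0210 kg
Substrate = Total_raw * (1 - loss/100) = 3328.0210 * (1 - 28.5860/100) = 2376.6729 kg
Lime = Substrate * pct / 100 = 2376.6729 * 9.8440 / 100 = 233.9597 kg


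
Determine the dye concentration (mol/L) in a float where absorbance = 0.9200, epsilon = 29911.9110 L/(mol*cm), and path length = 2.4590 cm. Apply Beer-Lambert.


Formula: c = A / (epsilon * l)
Substituting: c = 0.9200 / (29911.9110 * 2.4590)
Result: 1.2508e-05 mol/L


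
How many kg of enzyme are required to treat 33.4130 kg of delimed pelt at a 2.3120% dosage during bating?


Formula: Enzyme = substrate * pct / 100
Substituting: Enzyme = 33.4130 * 2.3120 / 100
Result: 0.7725 kg


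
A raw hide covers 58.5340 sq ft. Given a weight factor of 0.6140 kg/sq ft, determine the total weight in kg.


Formula: Weight = area * weight_per_sqft
Substituting: Weight = 58.5340 * 0.6140
Result: 35.9399 kg


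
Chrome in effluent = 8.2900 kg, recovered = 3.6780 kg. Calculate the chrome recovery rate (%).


Formula: Recovery = recovered / input * 100
Substituting: Recovery = 3.6780 / 8.2900 * 100
Result: 44.3667 %


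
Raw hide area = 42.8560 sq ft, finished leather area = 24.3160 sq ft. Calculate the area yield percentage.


Formula: Yield = finished / raw * 100
Substituting: Yield = 24.3160 / 42.8560 * 100
Result: 56.7388 %


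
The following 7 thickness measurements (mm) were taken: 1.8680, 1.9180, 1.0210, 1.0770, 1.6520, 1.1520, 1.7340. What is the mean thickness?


Formula: Average = sum / n
Substituting: Average = 10.4220 / 7
Result: 1.4889 mm


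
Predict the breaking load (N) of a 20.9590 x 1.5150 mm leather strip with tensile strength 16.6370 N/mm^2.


Formula: F = TS * w * t
Substituting: F = 16.6370 * 20.9590 * 1.5150
Result: 528.2727 N


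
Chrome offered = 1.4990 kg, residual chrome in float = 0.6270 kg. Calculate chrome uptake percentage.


Formula: Uptake = (offered - residual) / offered * 100
Substituting: Uptake = (1.4990 - 0.6270) / 1.4990 * 100
Result: 58.1721 %


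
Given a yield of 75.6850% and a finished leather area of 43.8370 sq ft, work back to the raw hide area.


Formula: raw = finished * 100 / yield
Substituting: raw = 43.8370 * 100 / 75.6850
Result: 57.9203 sq ft


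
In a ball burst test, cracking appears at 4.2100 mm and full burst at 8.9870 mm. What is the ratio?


Formula: Ratio = crack / burst
Substituting: Ratio = 4.2100 / 8.9870
Result: 0.4685


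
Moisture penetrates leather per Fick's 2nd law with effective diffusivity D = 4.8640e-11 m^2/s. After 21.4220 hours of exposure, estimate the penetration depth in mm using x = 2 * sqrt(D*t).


t = 21.4220 hr * 3600 = 77119.2000 s
D * t = 4.8640e-11 * 77119.2000 = 3.7511e-06
x = 2 * sqrt(D*t) = 2 * sqrt(3.7511e-06) = 0.00387354 m = 3.8735 mm


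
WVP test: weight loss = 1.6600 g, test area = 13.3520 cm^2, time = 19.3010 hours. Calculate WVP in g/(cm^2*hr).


Formula: WVP = loss / (area * time)
Substituting: WVP = 1.6600 / (13.3520 * 19.3010)
Result: 0.00644142 g/(cm^2*hr)


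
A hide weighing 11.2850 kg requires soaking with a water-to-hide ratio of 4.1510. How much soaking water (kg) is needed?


Formula: Water = hide_weight * ratio
Substituting: Water = 11.2850 * 4.1510
Result: 46.8440 kg


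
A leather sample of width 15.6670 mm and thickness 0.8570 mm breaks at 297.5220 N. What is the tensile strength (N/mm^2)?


Formula: TS = force / (width * thickness)
Substituting: TS = 297.5220 / (15.6670 * 0.8570)
Result: 22.1591 N/mm^2


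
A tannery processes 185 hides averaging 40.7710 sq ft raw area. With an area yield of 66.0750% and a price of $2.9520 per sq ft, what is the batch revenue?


Raw_total = N * avg_area = 185 * 40.7710 = 7542.6350 sq ft
Finished = Raw_total * yield / 100 = 7542.6350 * 66.0750 / 100 = 4983.7961 sq ft
Value = Finished * price = 4983.7961 * 2.9520 = 14712.1660 $


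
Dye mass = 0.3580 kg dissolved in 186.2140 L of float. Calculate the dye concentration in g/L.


Formula: Conc = dye_mass(kg) / volume(L) * 1000
Substituting: Conc = 0.3580 / 186.2140 * 1000
Result: 1.9225 g/L


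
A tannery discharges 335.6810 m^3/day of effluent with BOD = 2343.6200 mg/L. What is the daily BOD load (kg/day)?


Formula: BOD_load = volume * conc / 1000
Substituting: BOD_load = 335.6810 * 2343.6200 / 1000
Result: 786.7087 kg/day


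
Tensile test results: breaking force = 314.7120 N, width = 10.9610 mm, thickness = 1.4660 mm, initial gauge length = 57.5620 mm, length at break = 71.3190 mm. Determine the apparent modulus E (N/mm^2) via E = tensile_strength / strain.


TS = F / (w * t) = 314.7120 / (10.9610 * 1.4660) = 19.5853 N/mm^2
strain = (Lf - L0) / L0 = (71.3190 - 57.5620) / 57.5620 = 0.2390
E = TS / strain = 19.5853 / 0.2390 = 81.9486 N/mm^2


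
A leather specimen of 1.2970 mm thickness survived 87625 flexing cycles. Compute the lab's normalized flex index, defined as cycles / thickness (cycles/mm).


Formula: Index = cycles / thickness
Substituting: Index = 87625 / 1.2970
Result: 67559.7533 cycles/mm


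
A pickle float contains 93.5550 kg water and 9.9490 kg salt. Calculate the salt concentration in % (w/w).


Formula: Conc = salt / (water + salt) * 100
Substituting: Conc = 9.9490 / (93.5550 + 9.9490) * 100
Result: 9.6122 %


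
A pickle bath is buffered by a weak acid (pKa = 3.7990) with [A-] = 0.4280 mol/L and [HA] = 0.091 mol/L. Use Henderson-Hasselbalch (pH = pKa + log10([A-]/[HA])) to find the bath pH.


ratio = [A-] / [HA] = 0.4280 / 0.091 = 4.7033
log10(ratio) = 0.6724
pH = pKa + log10(ratio) = 3.7990 + 0.6724 = 4.4714


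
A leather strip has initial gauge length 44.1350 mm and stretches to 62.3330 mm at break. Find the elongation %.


Formula: Elongation = (Lf - L0) / L0 * 100
Substituting: Elongation = (62.3330 - 44.1350) / 44.1350 * 100
Result: 41.2326 %
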